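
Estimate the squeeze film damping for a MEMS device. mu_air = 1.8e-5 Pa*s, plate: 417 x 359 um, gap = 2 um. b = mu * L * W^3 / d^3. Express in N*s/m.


Step 1: Convert to SI.
L = 417e-6 m, W = 359e-6 m, d = 2e-6 m
Step 2: W^3 = (359e-6)^3 = 4.63e-11 m^3
Step 3: d^3 = (2e-6)^3 = 8.00e-18 m^3
Step 4: b = 1.8e-5 * 417e-6 * 4.63e-11 / 8.00e-18
b = 4.34e-02 N*s/m


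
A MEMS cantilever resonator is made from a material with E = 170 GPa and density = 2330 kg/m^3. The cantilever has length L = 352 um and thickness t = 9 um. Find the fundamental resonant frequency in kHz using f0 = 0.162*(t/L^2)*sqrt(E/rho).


Step 1: Convert units to SI.
t_SI = 9e-6 m, L_SI = 352e-6 m
Step 2: Calculate sqrt(E/rho).
sqrt(170e9 / 2330) = 8541.74 m/s
Step 3: Compute f0.
f0 = 0.162 * 9e-6 / (352e-6)^2 * 8541.74 = 100512.1 Hz = 100.51 kHz


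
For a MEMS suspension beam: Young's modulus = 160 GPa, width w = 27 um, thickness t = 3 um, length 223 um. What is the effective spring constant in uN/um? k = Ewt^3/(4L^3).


Step 1: Convert E to consistent units (1 GPa = 1000 uN/um^2).
E = 160 GPa = 160000 uN/um^2
Step 2: Compute t^3 = 3^3 = 27
Step 3: Compute L^3 = 223^3 = 11089567
Step 4: k = 160000 * 27 * 27 / (4 * 11089567)
k = 2.6295 uN/um


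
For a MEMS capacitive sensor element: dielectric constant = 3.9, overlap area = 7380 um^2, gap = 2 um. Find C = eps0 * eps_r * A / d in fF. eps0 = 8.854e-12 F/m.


Step 1: Convert area to m^2: A = 7380e-12 m^2
Step 2: Convert gap to m: d = 2e-6 m
Step 3: C = eps0 * eps_r * A / d
C = 8.854e-12 * 3.9 * 7380e-12 / 2e-6
Step 4: Convert to fF (multiply by 1e15).
C = 127.42 fF


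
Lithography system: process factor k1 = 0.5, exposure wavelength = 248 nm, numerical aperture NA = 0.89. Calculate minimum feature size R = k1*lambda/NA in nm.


Step 1: Identify values: k1 = 0.5, lambda = 248 nm, NA = 0.89
Step 2: R = k1 * lambda / NA
R = 0.5 * 248 / 0.89
R = 139.3 nm


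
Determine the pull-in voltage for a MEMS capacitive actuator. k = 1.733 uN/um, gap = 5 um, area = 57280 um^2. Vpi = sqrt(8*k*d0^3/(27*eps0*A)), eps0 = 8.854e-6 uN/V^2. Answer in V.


Step 1: Compute numerator: 8 * k * d0^3 = 8 * 1.733 * 5^3 = 1733.0
Step 2: Compute denominator: 27 * eps0 * A = 27 * 8.854e-6 * 57280 = 13.693242
Step 3: Vpi = sqrt(1733.0 / 13.693242)
Vpi = 11.25 V


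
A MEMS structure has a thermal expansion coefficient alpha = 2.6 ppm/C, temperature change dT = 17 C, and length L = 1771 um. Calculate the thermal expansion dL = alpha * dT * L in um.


Step 1: Convert CTE: alpha = 2.6 ppm/C = 2.6e-6 /C
Step 2: dL = 2.6e-6 * 17 * 1771
dL = 0.0783 um


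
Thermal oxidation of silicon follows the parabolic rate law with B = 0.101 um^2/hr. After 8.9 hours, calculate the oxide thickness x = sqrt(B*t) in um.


Step 1: Compute B*t = 0.101 * 8.9 = 0.8989
Step 2: x = sqrt(0.8989)
x = 0.948 um


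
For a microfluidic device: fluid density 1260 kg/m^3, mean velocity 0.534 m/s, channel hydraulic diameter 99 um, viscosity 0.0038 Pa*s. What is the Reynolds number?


Step 1: Convert Dh to meters: Dh = 99e-6 m
Step 2: Re = rho * v * Dh / mu
Re = 1260 * 0.534 * 99e-6 / 0.0038
Re = 17.529


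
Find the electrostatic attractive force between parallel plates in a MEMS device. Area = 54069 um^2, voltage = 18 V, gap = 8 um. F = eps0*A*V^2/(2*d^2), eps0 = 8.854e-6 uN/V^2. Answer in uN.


Step 1: Identify parameters.
eps0 = 8.854e-6 uN/V^2, A = 54069 um^2, V = 18 V, d = 8 um
Step 2: Compute V^2 = 18^2 = 324
Step 3: Compute d^2 = 8^2 = 64
Step 4: F = 0.5 * 8.854e-6 * 54069 * 324 / 64
F = 1.212 uN


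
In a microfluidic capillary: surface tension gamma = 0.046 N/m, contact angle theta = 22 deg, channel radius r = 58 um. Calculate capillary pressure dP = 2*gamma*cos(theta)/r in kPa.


Step 1: cos(22 deg) = 0.9272
Step 2: Convert r to m: r = 58e-6 m
Step 3: dP = 2 * 0.046 * 0.9272 / 58e-6 = 1470.7 Pa
Step 4: Convert Pa to kPa (divide by 1000).
dP = 1.47 kPa


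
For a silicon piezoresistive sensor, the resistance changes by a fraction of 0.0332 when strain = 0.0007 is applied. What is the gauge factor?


Step 1: Identify values.
dR/R = 0.0332, strain = 0.0007
Step 2: GF = (dR/R) / strain = 0.0332 / 0.0007
GF = 47.4


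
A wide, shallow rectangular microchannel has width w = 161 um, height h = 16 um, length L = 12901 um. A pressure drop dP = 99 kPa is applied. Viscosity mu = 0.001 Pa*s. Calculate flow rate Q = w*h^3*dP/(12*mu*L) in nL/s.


Step 1: Convert all dimensions to SI (meters).
w = 161e-6 m, h = 16e-6 m, L = 12901e-6 m, dP = 99e3 Pa
Step 2: Q = w * h^3 * dP / (12 * mu * L)
Q = 161e-6 * (16e-6)^3 * 99e3 / (12 * 0.001 * 12901e-6) = 4.2171243e-10 m^3/s
Step 3: Convert Q from m^3/s to nL/s (1 m^3 = 1e12 nL, so multiply by 1e12).
Q = 421.712 nL/s


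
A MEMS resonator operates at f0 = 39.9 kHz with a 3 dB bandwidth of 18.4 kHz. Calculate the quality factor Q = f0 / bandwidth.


Step 1: Q = f0 / bandwidth
Step 2: Q = 39.9 / 18.4
Q = 2.2


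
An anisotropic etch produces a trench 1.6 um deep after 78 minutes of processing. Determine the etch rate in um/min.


Step 1: Etch rate = depth / time
Step 2: rate = 1.6 / 78
rate = 0.021 um/min


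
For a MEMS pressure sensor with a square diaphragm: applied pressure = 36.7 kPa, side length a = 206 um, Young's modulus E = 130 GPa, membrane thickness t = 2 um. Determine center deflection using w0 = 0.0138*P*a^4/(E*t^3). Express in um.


Step 1: Convert pressure to compatible units (E is in GPa, so P in GPa).
P = 36.7 kPa = 36.7e-6 GPa
Step 2: Compute numerator: 0.0138 * P * a^4.
a^4 = 206^4 = 1800814096
numerator = 0.0138 * 36.7e-6 * 1800814096 = 9.1204e+02
Step 3: Compute denominator: E * t^3 = 130 * 2^3 = 1040
Step 4: w0 = numerator / denominator = 9.1204e+02 / 1040 = 0.877 um


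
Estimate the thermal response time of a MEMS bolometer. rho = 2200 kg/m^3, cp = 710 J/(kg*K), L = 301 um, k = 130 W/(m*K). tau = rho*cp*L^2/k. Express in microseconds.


Step 1: Convert L to m: L = 301e-6 m
Step 2: L^2 = (301e-6)^2 = 9.0601e-08 m^2
Step 3: tau = 2200 * 710 * 9.0601e-08 / 130 = 1.08860586e-03 s
Step 4: Convert to microseconds (multiply by 1e6).
tau = 1088.606 us


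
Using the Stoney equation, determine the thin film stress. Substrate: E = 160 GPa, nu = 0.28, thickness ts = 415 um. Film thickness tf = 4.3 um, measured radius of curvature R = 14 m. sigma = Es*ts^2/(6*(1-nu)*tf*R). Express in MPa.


Step 1: Compute numerator: Es * ts^2 = 160 * 415^2 = 27556000 (GPa*um^2)
Step 2: Compute denominator (R in um): 6*(1-nu)*tf*R = 6*0.72*4.3*14e6 = 260064000.0 (um^2)
Step 3: sigma (GPa) = 27556000 / 260064000.0 = 1.05959e-01 GPa
Step 4: Convert to MPa (x1000): sigma = 106.0 MPa


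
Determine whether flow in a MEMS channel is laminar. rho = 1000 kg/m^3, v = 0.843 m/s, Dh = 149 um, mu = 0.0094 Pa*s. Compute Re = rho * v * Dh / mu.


Step 1: Convert Dh to meters: Dh = 149e-6 m
Step 2: Re = rho * v * Dh / mu
Re = 1000 * 0.843 * 149e-6 / 0.0094
Re = 13.362
Since Re = 13.362 is below ~2300, the flow is laminar.


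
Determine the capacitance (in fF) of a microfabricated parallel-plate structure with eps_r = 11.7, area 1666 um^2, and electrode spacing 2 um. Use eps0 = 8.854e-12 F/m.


Step 1: Convert area to m^2: A = 1666e-12 m^2
Step 2: Convert gap to m: d = 2e-6 m
Step 3: C = eps0 * eps_r * A / d
C = 8.854e-12 * 11.7 * 1666e-12 / 2e-6
Step 4: Convert to fF (multiply by 1e15).
C = 86.29 fF


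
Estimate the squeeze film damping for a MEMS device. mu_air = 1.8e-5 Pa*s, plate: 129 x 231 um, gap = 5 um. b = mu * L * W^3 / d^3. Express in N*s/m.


Step 1: Convert to SI.
L = 129e-6 m, W = 231e-6 m, d = 5e-6 m
Step 2: W^3 = (231e-6)^3 = 1.23e-11 m^3
Step 3: d^3 = (5e-6)^3 = 1.25e-16 m^3
Step 4: b = 1.8e-5 * 129e-6 * 1.23e-11 / 1.25e-16
b = 2.29e-04 N*s/m


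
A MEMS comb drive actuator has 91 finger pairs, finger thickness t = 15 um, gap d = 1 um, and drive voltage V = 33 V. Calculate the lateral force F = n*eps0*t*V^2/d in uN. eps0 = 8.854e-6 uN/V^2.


Step 1: Parameters: n=91, eps0=8.854e-6 uN/V^2, t=15 um, V=33 V, d=1 um
Step 2: V^2 = 1089
Step 3: F = 91 * 8.854e-6 * 15 * 1089 / 1
F = 13.161 uN


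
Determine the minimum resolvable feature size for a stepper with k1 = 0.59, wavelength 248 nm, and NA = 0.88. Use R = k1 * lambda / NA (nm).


Step 1: Identify values: k1 = 0.59, lambda = 248 nm, NA = 0.88
Step 2: R = k1 * lambda / NA
R = 0.59 * 248 / 0.88
R = 166.3 nm


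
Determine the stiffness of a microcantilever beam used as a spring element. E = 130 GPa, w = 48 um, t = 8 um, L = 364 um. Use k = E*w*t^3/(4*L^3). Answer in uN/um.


Step 1: Convert E to consistent units (1 GPa = 1000 uN/um^2).
E = 130 GPa = 130000 uN/um^2
Step 2: Compute t^3 = 8^3 = 512
Step 3: Compute L^3 = 364^3 = 48228544
Step 4: k = 130000 * 48 * 512 / (4 * 48228544)
k = 16.5611 uN/um


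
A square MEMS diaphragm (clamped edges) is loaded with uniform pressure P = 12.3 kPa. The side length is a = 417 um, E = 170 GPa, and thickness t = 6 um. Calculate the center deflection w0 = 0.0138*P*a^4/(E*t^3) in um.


Step 1: Convert pressure to compatible units (E is in GPa, so P in GPa).
P = 12.3 kPa = 12.3e-6 GPa
Step 2: Compute numerator: 0.0138 * P * a^4.
a^4 = 417^4 = 30237384321
numerator = 0.0138 * 12.3e-6 * 30237384321 = 5.13249e+03
Step 3: Compute denominator: E * t^3 = 170 * 6^3 = 36720
Step 4: w0 = numerator / denominator = 5.13249e+03 / 36720 = 0.1398 um


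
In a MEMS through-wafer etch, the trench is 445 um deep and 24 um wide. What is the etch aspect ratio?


Step 1: AR = depth / width
Step 2: AR = 445 / 24
AR = 18.5


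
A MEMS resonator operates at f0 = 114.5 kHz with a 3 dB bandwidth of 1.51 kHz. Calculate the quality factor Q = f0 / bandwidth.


Step 1: Q = f0 / bandwidth
Step 2: Q = 114.5 / 1.51
Q = 75.8


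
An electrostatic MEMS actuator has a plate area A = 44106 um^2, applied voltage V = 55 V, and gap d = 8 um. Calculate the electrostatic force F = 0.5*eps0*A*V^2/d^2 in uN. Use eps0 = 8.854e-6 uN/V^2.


Step 1: Identify parameters.
eps0 = 8.854e-6 uN/V^2, A = 44106 um^2, V = 55 V, d = 8 um
Step 2: Compute V^2 = 55^2 = 3025
Step 3: Compute d^2 = 8^2 = 64
Step 4: F = 0.5 * 8.854e-6 * 44106 * 3025 / 64
F = 9.229 uN


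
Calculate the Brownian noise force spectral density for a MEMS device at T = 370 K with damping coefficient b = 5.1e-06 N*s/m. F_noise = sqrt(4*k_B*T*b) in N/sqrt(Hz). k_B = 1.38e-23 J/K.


Step 1: Compute 4 * k_B * T * b
= 4 * 1.38e-23 * 370 * 5.1e-06
= 1.0416e-25 N^2/Hz
Step 2: F_noise = sqrt(1.0416e-25)
F_noise = 3.23e-13 N/sqrt(Hz)


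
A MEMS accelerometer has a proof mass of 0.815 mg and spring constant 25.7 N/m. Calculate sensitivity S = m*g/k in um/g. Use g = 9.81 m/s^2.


Step 1: Convert mass: m = 0.815 mg = 8.15e-07 kg
Step 2: S = m * g / k = 8.15e-07 * 9.81 / 25.7
Step 3: S = 3.11e-07 m/g
Step 4: Convert to um/g: S = 0.311 um/g


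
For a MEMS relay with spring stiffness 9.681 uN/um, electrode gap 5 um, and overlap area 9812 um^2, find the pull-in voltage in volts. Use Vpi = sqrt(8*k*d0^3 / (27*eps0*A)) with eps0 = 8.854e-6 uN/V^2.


Step 1: Compute numerator: 8 * k * d0^3 = 8 * 9.681 * 5^3 = 9681.0
Step 2: Compute denominator: 27 * eps0 * A = 27 * 8.854e-6 * 9812 = 2.345637
Step 3: Vpi = sqrt(9681.0 / 2.345637)
Vpi = 64.24 V


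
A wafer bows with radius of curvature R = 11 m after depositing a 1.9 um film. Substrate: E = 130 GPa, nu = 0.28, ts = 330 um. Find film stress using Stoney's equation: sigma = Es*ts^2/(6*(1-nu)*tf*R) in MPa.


Step 1: Compute numerator: Es * ts^2 = 130 * 330^2 = 14157000 (GPa*um^2)
Step 2: Compute denominator (R in um): 6*(1-nu)*tf*R = 6*0.72*1.9*11e6 = 90288000.0 (um^2)
Step 3: sigma (GPa) = 14157000 / 90288000.0 = 1.56798e-01 GPa
Step 4: Convert to MPa (x1000): sigma = 156.8 MPa


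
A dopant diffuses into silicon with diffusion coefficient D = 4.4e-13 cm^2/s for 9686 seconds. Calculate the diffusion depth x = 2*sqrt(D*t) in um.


Step 1: Compute D*t = 4.4e-13 * 9686 = 4.26184e-09 cm^2
Step 2: sqrt(D*t) = 6.52828e-05 cm
Step 3: x = 2 * 6.52828e-05 cm = 1.305656e-04 cm
Step 4: Convert to um (1 cm = 1e4 um): x = 1.306 um


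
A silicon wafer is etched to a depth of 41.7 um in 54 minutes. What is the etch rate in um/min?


Step 1: Etch rate = depth / time
Step 2: rate = 41.7 / 54
rate = 0.772 um/min


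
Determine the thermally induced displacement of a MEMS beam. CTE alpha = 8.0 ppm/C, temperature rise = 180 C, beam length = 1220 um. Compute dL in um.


Step 1: Convert CTE: alpha = 8.0 ppm/C = 8.0e-6 /C
Step 2: dL = 8.0e-6 * 180 * 1220
dL = 1.7568 um


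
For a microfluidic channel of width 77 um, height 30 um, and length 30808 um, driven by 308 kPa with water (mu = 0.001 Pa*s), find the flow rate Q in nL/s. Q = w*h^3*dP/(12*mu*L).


Step 1: Convert all dimensions to SI (meters).
w = 77e-6 m, h = 30e-6 m, L = 30808e-6 m, dP = 308e3 Pa
Step 2: Q = w * h^3 * dP / (12 * mu * L)
Q = 77e-6 * (30e-6)^3 * 308e3 / (12 * 0.001 * 30808e-6) = 1.7320501e-09 m^3/s
Step 3: Convert Q from m^3/s to nL/s (1 m^3 = 1e12 nL, so multiply by 1e12).
Q = 1732.05 nL/s


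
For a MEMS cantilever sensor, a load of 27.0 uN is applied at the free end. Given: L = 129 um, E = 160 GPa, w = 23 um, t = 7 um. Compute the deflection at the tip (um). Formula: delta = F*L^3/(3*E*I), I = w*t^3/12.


Step 1: Calculate the second moment of area.
I = w * t^3 / 12 = 23 * 7^3 / 12 = 657.4167 um^4
Step 2: Convert E to consistent units (1 GPa = 1000 uN/um^2).
E = 160 GPa = 160000 uN/um^2
Step 3: Calculate tip deflection.
delta = F * L^3 / (3 * E * I)
delta = 27.0 * 129^3 / (3 * 160000 * 657.4167)
delta = 0.1837 um


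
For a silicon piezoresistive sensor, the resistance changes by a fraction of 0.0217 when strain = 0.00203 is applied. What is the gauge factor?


Step 1: Identify values.
dR/R = 0.0217, strain = 0.00203
Step 2: GF = (dR/R) / strain = 0.0217 / 0.00203
GF = 10.7


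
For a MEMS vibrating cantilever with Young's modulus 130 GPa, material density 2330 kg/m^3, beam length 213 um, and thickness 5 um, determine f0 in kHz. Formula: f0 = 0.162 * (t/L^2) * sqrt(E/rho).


Step 1: Convert units to SI.
t_SI = 5e-6 m, L_SI = 213e-6 m
Step 2: Calculate sqrt(E/rho).
sqrt(130e9 / 2330) = 7469.54 m/s
Step 3: Compute f0.
f0 = 0.162 * 5e-6 / (213e-6)^2 * 7469.54 = 133358.2 Hz = 133.36 kHz


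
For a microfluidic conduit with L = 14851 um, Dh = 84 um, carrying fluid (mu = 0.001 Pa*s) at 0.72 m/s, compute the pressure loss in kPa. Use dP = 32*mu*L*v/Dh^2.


Step 1: Convert to SI: L = 14851e-6 m, Dh = 84e-6 m
Step 2: dP = 32 * 0.001 * 14851e-6 * 0.72 / (84e-6)^2
Step 3: dP = 48493.06 Pa
Step 4: Convert to kPa: dP = 48.49 kPa


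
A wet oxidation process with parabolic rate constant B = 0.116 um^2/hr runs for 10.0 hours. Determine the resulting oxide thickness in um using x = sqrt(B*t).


Step 1: Compute B*t = 0.116 * 10.0 = 1.16
Step 2: x = sqrt(1.16)
x = 1.077 um


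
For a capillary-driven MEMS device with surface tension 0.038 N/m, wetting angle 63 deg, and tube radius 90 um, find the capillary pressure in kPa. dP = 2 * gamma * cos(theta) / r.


Step 1: cos(63 deg) = 0.454
Step 2: Convert r to m: r = 90e-6 m
Step 3: dP = 2 * 0.038 * 0.454 / 90e-6 = 383.4 Pa
Step 4: Convert Pa to kPa (divide by 1000).
dP = 0.38 kPa


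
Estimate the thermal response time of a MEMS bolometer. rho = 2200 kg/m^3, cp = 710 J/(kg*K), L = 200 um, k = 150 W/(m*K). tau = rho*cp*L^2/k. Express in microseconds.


Step 1: Convert L to m: L = 200e-6 m
Step 2: L^2 = (200e-6)^2 = 4e-08 m^2
Step 3: tau = 2200 * 710 * 4e-08 / 150 = 4.1653333e-04 s
Step 4: Convert to microseconds (multiply by 1e6).
tau = 416.533 us


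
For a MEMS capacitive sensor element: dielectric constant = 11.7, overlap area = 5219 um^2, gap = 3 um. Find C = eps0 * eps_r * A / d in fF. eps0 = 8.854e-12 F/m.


Step 1: Convert area to m^2: A = 5219e-12 m^2
Step 2: Convert gap to m: d = 3e-6 m
Step 3: C = eps0 * eps_r * A / d
C = 8.854e-12 * 11.7 * 5219e-12 / 3e-6
Step 4: Convert to fF (multiply by 1e15).
C = 180.22 fF


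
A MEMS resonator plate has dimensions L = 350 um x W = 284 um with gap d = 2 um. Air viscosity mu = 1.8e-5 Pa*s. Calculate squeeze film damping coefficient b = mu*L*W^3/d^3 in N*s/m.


Step 1: Convert to SI.
L = 350e-6 m, W = 284e-6 m, d = 2e-6 m
Step 2: W^3 = (284e-6)^3 = 2.29e-11 m^3
Step 3: d^3 = (2e-6)^3 = 8.00e-18 m^3
Step 4: b = 1.8e-5 * 350e-6 * 2.29e-11 / 8.00e-18
b = 1.80e-02 N*s/m


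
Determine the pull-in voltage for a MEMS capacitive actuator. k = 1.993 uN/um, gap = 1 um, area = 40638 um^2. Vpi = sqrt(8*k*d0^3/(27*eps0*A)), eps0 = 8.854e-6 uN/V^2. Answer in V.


Step 1: Compute numerator: 8 * k * d0^3 = 8 * 1.993 * 1^3 = 15.944
Step 2: Compute denominator: 27 * eps0 * A = 27 * 8.854e-6 * 40638 = 9.714839
Step 3: Vpi = sqrt(15.944 / 9.714839)
Vpi = 1.28 V


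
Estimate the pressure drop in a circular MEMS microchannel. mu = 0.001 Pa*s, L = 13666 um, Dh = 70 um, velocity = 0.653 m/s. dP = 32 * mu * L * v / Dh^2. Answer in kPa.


Step 1: Convert to SI: L = 13666e-6 m, Dh = 70e-6 m
Step 2: dP = 32 * 0.001 * 13666e-6 * 0.653 / (70e-6)^2
Step 3: dP = 58278.52 Pa
Step 4: Convert to kPa: dP = 58.28 kPa


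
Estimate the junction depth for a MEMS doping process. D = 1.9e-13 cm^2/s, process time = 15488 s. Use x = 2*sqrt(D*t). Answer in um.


Step 1: Compute D*t = 1.9e-13 * 15488 = 2.94272e-09 cm^2
Step 2: sqrt(D*t) = 5.42468e-05 cm
Step 3: x = 2 * 5.42468e-05 cm = 1.084936e-04 cm
Step 4: Convert to um (1 cm = 1e4 um): x = 1.085 um


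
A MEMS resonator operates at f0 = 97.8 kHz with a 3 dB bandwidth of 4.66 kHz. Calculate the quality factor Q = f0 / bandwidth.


Step 1: Q = f0 / bandwidth
Step 2: Q = 97.8 / 4.66
Q = 21.0


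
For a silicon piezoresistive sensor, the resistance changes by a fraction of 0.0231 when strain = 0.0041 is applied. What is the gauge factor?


Step 1: Identify values.
dR/R = 0.0231, strain = 0.0041
Step 2: GF = (dR/R) / strain = 0.0231 / 0.0041
GF = 5.6


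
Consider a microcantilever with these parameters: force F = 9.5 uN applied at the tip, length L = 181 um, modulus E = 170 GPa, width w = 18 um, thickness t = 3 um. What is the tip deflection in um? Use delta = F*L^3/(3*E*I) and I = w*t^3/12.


Step 1: Calculate the second moment of area.
I = w * t^3 / 12 = 18 * 3^3 / 12 = 40.5 um^4
Step 2: Convert E to consistent units (1 GPa = 1000 uN/um^2).
E = 170 GPa = 170000 uN/um^2
Step 3: Calculate tip deflection.
delta = F * L^3 / (3 * E * I)
delta = 9.5 * 181^3 / (3 * 170000 * 40.5)
delta = 2.7273 um


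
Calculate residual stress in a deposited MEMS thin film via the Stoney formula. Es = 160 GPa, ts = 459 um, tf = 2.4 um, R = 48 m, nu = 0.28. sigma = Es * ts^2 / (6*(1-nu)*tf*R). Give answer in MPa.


Step 1: Compute numerator: Es * ts^2 = 160 * 459^2 = 33708960 (GPa*um^2)
Step 2: Compute denominator (R in um): 6*(1-nu)*tf*R = 6*0.72*2.4*48e6 = 497664000.0 (um^2)
Step 3: sigma (GPa) = 33708960 / 497664000.0 = 6.7734e-02 GPa
Step 4: Convert to MPa (x1000): sigma = 67.7 MPa


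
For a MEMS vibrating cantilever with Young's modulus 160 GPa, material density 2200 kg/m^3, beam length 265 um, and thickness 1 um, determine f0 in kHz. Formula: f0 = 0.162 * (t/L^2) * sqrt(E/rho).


Step 1: Convert units to SI.
t_SI = 1e-6 m, L_SI = 265e-6 m
Step 2: Calculate sqrt(E/rho).
sqrt(160e9 / 2200) = 8528.03 m/s
Step 3: Compute f0.
f0 = 0.162 * 1e-6 / (265e-6)^2 * 8528.03 = 19673.1 Hz = 19.67 kHz


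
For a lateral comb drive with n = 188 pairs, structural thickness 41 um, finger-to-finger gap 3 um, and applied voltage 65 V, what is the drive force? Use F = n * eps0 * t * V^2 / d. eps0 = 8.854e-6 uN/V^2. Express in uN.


Step 1: Parameters: n=188, eps0=8.854e-6 uN/V^2, t=41 um, V=65 V, d=3 um
Step 2: V^2 = 4225
Step 3: F = 188 * 8.854e-6 * 41 * 4225 / 3
F = 96.114 uN


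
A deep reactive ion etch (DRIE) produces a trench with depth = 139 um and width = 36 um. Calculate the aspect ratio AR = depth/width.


Step 1: AR = depth / width
Step 2: AR = 139 / 36
AR = 3.9


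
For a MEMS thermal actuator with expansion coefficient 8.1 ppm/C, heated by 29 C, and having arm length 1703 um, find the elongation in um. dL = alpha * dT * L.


Step 1: Convert CTE: alpha = 8.1 ppm/C = 8.1e-6 /C
Step 2: dL = 8.1e-6 * 29 * 1703
dL = 0.4 um


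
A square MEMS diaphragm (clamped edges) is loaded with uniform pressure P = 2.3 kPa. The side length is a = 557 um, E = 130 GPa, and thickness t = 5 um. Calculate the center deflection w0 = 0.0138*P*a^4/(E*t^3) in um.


Step 1: Convert pressure to compatible units (E is in GPa, so P in GPa).
P = 2.3 kPa = 2.3e-6 GPa
Step 2: Compute numerator: 0.0138 * P * a^4.
a^4 = 557^4 = 96254442001
numerator = 0.0138 * 2.3e-6 * 96254442001 = 3.0551e+03
Step 3: Compute denominator: E * t^3 = 130 * 5^3 = 16250
Step 4: w0 = numerator / denominator = 3.0551e+03 / 16250 = 0.188 um


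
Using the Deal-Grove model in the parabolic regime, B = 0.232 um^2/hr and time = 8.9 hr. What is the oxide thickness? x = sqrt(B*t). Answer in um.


Step 1: Compute B*t = 0.232 * 8.9 = 2.0648
Step 2: x = sqrt(2.0648)
x = 1.437 um


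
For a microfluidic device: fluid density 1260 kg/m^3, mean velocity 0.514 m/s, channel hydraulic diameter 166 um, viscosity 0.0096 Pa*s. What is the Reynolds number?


Step 1: Convert Dh to meters: Dh = 166e-6 m
Step 2: Re = rho * v * Dh / mu
Re = 1260 * 0.514 * 166e-6 / 0.0096
Re = 11.199


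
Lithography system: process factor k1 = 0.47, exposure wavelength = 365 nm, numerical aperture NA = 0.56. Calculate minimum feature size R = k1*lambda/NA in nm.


Step 1: Identify values: k1 = 0.47, lambda = 365 nm, NA = 0.56
Step 2: R = k1 * lambda / NA
R = 0.47 * 365 / 0.56
R = 306.3 nm


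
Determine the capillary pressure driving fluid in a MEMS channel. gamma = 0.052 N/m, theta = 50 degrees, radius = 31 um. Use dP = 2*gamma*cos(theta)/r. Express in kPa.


Step 1: cos(50 deg) = 0.6428
Step 2: Convert r to m: r = 31e-6 m
Step 3: dP = 2 * 0.052 * 0.6428 / 31e-6 = 2156.5 Pa
Step 4: Convert Pa to kPa (divide by 1000).
dP = 2.16 kPa


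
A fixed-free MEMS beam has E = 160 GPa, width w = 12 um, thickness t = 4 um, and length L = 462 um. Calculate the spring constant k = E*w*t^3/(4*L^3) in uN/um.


Step 1: Convert E to consistent units (1 GPa = 1000 uN/um^2).
E = 160 GPa = 160000 uN/um^2
Step 2: Compute t^3 = 4^3 = 64
Step 3: Compute L^3 = 462^3 = 98611128
Step 4: k = 160000 * 12 * 64 / (4 * 98611128)
k = 0.3115 uN/um


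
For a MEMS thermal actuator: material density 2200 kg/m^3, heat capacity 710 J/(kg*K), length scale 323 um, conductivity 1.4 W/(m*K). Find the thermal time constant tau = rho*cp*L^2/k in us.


Step 1: Convert L to m: L = 323e-6 m
Step 2: L^2 = (323e-6)^2 = 1.04329e-07 m^2
Step 3: tau = 2200 * 710 * 1.04329e-07 / 1.4 = 1.1640135571e-01 s
Step 4: Convert to microseconds (multiply by 1e6).
tau = 116401.356 us


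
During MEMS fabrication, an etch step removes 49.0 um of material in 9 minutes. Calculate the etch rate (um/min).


Step 1: Etch rate = depth / time
Step 2: rate = 49.0 / 9
rate = 5.444 um/min


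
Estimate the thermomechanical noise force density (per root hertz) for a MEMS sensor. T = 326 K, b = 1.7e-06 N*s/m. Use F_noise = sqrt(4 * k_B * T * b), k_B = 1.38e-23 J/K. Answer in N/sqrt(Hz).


Step 1: Compute 4 * k_B * T * b
= 4 * 1.38e-23 * 326 * 1.7e-06
= 3.0592e-26 N^2/Hz
Step 2: F_noise = sqrt(3.0592e-26)
F_noise = 1.75e-13 N/sqrt(Hz)


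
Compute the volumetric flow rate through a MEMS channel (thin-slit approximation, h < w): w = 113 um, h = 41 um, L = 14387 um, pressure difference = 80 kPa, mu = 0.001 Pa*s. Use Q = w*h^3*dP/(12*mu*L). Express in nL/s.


Step 1: Convert all dimensions to SI (meters).
w = 113e-6 m, h = 41e-6 m, L = 14387e-6 m, dP = 80e3 Pa
Step 2: Q = w * h^3 * dP / (12 * mu * L)
Q = 113e-6 * (41e-6)^3 * 80e3 / (12 * 0.001 * 14387e-6) = 3.60884734e-09 m^3/s
Step 3: Convert Q from m^3/s to nL/s (1 m^3 = 1e12 nL, so multiply by 1e12).
Q = 3608.847 nL/s


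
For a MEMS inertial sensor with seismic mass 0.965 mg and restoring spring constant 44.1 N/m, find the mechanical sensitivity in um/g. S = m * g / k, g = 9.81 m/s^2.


Step 1: Convert mass: m = 0.965 mg = 9.65e-07 kg
Step 2: S = m * g / k = 9.65e-07 * 9.81 / 44.1
Step 3: S = 2.15e-07 m/g
Step 4: Convert to um/g: S = 0.215 um/g


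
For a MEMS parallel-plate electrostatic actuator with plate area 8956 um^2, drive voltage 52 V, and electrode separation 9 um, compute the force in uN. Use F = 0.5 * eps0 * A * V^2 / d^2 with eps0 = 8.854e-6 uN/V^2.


Step 1: Identify parameters.
eps0 = 8.854e-6 uN/V^2, A = 8956 um^2, V = 52 V, d = 9 um
Step 2: Compute V^2 = 52^2 = 2704
Step 3: Compute d^2 = 9^2 = 81
Step 4: F = 0.5 * 8.854e-6 * 8956 * 2704 / 81
F = 1.324 uN


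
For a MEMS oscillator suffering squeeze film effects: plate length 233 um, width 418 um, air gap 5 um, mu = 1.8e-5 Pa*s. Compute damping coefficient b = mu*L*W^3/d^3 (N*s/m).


Step 1: Convert to SI.
L = 233e-6 m, W = 418e-6 m, d = 5e-6 m
Step 2: W^3 = (418e-6)^3 = 7.30e-11 m^3
Step 3: d^3 = (5e-6)^3 = 1.25e-16 m^3
Step 4: b = 1.8e-5 * 233e-6 * 7.30e-11 / 1.25e-16
b = 2.45e-03 N*s/m


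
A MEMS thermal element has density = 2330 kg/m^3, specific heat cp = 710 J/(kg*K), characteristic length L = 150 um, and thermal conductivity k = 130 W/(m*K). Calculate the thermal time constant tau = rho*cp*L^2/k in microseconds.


Step 1: Convert L to m: L = 150e-6 m
Step 2: L^2 = (150e-6)^2 = 2.25e-08 m^2
Step 3: tau = 2330 * 710 * 2.25e-08 / 130 = 2.8632115e-04 s
Step 4: Convert to microseconds (multiply by 1e6).
tau = 286.321 us


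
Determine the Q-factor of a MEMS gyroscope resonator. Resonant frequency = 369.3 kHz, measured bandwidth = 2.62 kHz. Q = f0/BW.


Step 1: Q = f0 / bandwidth
Step 2: Q = 369.3 / 2.62
Q = 141.0


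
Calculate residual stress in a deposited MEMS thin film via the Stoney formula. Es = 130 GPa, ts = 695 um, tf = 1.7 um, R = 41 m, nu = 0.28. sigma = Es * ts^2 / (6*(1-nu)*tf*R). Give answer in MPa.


Step 1: Compute numerator: Es * ts^2 = 130 * 695^2 = 62793250 (GPa*um^2)
Step 2: Compute denominator (R in um): 6*(1-nu)*tf*R = 6*0.72*1.7*41e6 = 301104000.0 (um^2)
Step 3: sigma (GPa) = 62793250 / 301104000.0 = 2.08543e-01 GPa
Step 4: Convert to MPa (x1000): sigma = 208.5 MPa


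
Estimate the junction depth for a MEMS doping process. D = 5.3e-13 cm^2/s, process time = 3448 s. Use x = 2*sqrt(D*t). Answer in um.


Step 1: Compute D*t = 5.3e-13 * 3448 = 1.82744e-09 cm^2
Step 2: sqrt(D*t) = 4.2749e-05 cm
Step 3: x = 2 * 4.2749e-05 cm = 8.5498e-05 cm
Step 4: Convert to um (1 cm = 1e4 um): x = 0.855 um


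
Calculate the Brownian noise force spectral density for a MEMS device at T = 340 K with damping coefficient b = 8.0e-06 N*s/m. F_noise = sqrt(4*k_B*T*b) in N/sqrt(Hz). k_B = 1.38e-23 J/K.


Step 1: Compute 4 * k_B * T * b
= 4 * 1.38e-23 * 340 * 8.0e-06
= 1.5014e-25 N^2/Hz
Step 2: F_noise = sqrt(1.5014e-25)
F_noise = 3.87e-13 N/sqrt(Hz)


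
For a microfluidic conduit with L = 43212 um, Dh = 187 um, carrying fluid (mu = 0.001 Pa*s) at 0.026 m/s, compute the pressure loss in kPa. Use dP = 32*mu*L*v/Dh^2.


Step 1: Convert to SI: L = 43212e-6 m, Dh = 187e-6 m
Step 2: dP = 32 * 0.001 * 43212e-6 * 0.026 / (187e-6)^2
Step 3: dP = 1028.12 Pa
Step 4: Convert to kPa: dP = 1.03 kPa


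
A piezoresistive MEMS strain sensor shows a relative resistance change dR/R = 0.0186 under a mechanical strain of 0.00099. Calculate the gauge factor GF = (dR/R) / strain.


Step 1: Identify values.
dR/R = 0.0186, strain = 0.00099
Step 2: GF = (dR/R) / strain = 0.0186 / 0.00099
GF = 18.8


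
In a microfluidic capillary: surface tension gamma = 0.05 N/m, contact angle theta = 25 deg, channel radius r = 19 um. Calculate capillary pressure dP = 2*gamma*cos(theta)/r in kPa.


Step 1: cos(25 deg) = 0.9063
Step 2: Convert r to m: r = 19e-6 m
Step 3: dP = 2 * 0.05 * 0.9063 / 19e-6 = 4770.0 Pa
Step 4: Convert Pa to kPa (divide by 1000).
dP = 4.77 kPa


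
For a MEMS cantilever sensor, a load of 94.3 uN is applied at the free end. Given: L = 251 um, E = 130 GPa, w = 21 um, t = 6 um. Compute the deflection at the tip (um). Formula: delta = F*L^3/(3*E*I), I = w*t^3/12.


Step 1: Calculate the second moment of area.
I = w * t^3 / 12 = 21 * 6^3 / 12 = 378.0 um^4
Step 2: Convert E to consistent units (1 GPa = 1000 uN/um^2).
E = 130 GPa = 130000 uN/um^2
Step 3: Calculate tip deflection.
delta = F * L^3 / (3 * E * I)
delta = 94.3 * 251^3 / (3 * 130000 * 378.0)
delta = 10.1152 um


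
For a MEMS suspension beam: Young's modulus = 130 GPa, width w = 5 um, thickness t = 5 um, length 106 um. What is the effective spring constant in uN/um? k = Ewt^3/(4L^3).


Step 1: Convert E to consistent units (1 GPa = 1000 uN/um^2).
E = 130 GPa = 130000 uN/um^2
Step 2: Compute t^3 = 5^3 = 125
Step 3: Compute L^3 = 106^3 = 1191016
Step 4: k = 130000 * 5 * 125 / (4 * 1191016)
k = 17.0548 uN/um


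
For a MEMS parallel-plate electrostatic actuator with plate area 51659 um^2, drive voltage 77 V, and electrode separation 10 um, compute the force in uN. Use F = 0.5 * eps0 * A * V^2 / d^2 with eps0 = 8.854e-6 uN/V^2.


Step 1: Identify parameters.
eps0 = 8.854e-6 uN/V^2, A = 51659 um^2, V = 77 V, d = 10 um
Step 2: Compute V^2 = 77^2 = 5929
Step 3: Compute d^2 = 10^2 = 100
Step 4: F = 0.5 * 8.854e-6 * 51659 * 5929 / 100
F = 13.559 uN


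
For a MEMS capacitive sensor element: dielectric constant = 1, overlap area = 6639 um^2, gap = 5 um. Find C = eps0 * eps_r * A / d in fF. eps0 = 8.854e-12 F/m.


Step 1: Convert area to m^2: A = 6639e-12 m^2
Step 2: Convert gap to m: d = 5e-6 m
Step 3: C = eps0 * eps_r * A / d
C = 8.854e-12 * 1 * 6639e-12 / 5e-6
Step 4: Convert to fF (multiply by 1e15).
C = 11.76 fF


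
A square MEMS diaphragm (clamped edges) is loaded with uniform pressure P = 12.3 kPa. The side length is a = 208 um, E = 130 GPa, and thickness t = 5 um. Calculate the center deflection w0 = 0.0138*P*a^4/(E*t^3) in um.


Step 1: Convert pressure to compatible units (E is in GPa, so P in GPa).
P = 12.3 kPa = 12.3e-6 GPa
Step 2: Compute numerator: 0.0138 * P * a^4.
a^4 = 208^4 = 1871773696
numerator = 0.0138 * 12.3e-6 * 1871773696 = 3.1771e+02
Step 3: Compute denominator: E * t^3 = 130 * 5^3 = 16250
Step 4: w0 = numerator / denominator = 3.1771e+02 / 16250 = 0.0196 um


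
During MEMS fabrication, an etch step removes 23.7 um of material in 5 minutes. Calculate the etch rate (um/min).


Step 1: Etch rate = depth / time
Step 2: rate = 23.7 / 5
rate = 4.74 um/min


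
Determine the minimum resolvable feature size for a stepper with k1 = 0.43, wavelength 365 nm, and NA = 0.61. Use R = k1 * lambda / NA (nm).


Step 1: Identify values: k1 = 0.43, lambda = 365 nm, NA = 0.61
Step 2: R = k1 * lambda / NA
R = 0.43 * 365 / 0.61
R = 257.3 nm


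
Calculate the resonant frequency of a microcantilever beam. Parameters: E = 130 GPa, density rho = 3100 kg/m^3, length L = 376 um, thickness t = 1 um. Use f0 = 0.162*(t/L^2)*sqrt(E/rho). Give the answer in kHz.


Step 1: Convert units to SI.
t_SI = 1e-6 m, L_SI = 376e-6 m
Step 2: Calculate sqrt(E/rho).
sqrt(130e9 / 3100) = 6475.76 m/s
Step 3: Compute f0.
f0 = 0.162 * 1e-6 / (376e-6)^2 * 6475.76 = 7420.4 Hz = 7.42 kHz


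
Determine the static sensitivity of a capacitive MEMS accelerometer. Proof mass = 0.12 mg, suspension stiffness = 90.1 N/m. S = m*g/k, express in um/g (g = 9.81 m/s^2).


Step 1: Convert mass: m = 0.12 mg = 1.20e-07 kg
Step 2: S = m * g / k = 1.20e-07 * 9.81 / 90.1
Step 3: S = 1.31e-08 m/g
Step 4: Convert to um/g: S = 0.013 um/g


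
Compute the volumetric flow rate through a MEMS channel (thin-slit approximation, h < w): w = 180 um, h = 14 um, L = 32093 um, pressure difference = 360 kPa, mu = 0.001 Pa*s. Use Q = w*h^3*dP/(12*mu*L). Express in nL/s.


Step 1: Convert all dimensions to SI (meters).
w = 180e-6 m, h = 14e-6 m, L = 32093e-6 m, dP = 360e3 Pa
Step 2: Q = w * h^3 * dP / (12 * mu * L)
Q = 180e-6 * (14e-6)^3 * 360e3 / (12 * 0.001 * 32093e-6) = 4.6170816e-10 m^3/s
Step 3: Convert Q from m^3/s to nL/s (1 m^3 = 1e12 nL, so multiply by 1e12).
Q = 461.708 nL/s


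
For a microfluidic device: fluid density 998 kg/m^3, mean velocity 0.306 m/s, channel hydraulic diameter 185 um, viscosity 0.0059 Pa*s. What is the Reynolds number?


Step 1: Convert Dh to meters: Dh = 185e-6 m
Step 2: Re = rho * v * Dh / mu
Re = 998 * 0.306 * 185e-6 / 0.0059
Re = 9.576


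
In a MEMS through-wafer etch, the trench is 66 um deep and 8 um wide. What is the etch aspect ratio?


Step 1: AR = depth / width
Step 2: AR = 66 / 8
AR = 8.3


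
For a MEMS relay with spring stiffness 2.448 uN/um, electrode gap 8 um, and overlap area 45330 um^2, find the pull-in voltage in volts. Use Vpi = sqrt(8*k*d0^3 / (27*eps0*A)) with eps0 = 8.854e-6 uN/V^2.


Step 1: Compute numerator: 8 * k * d0^3 = 8 * 2.448 * 8^3 = 10027.008
Step 2: Compute denominator: 27 * eps0 * A = 27 * 8.854e-6 * 45330 = 10.836499
Step 3: Vpi = sqrt(10027.008 / 10.836499)
Vpi = 30.42 V


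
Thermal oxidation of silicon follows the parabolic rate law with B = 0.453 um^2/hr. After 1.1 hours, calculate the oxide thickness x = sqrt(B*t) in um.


Step 1: Compute B*t = 0.453 * 1.1 = 0.4983
Step 2: x = sqrt(0.4983)
x = 0.706 um


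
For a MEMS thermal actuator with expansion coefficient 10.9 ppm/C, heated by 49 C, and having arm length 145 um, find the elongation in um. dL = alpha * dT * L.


Step 1: Convert CTE: alpha = 10.9 ppm/C = 10.9e-6 /C
Step 2: dL = 10.9e-6 * 49 * 145
dL = 0.0774 um


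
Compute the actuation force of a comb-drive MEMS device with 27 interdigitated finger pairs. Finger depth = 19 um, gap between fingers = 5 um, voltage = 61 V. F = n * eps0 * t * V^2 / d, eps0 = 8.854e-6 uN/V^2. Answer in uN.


Step 1: Parameters: n=27, eps0=8.854e-6 uN/V^2, t=19 um, V=61 V, d=5 um
Step 2: V^2 = 3721
Step 3: F = 27 * 8.854e-6 * 19 * 3721 / 5
F = 3.38 uN


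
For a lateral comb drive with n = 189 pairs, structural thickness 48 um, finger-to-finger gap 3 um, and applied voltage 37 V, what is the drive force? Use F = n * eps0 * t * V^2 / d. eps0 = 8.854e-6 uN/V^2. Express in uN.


Step 1: Parameters: n=189, eps0=8.854e-6 uN/V^2, t=48 um, V=37 V, d=3 um
Step 2: V^2 = 1369
Step 3: F = 189 * 8.854e-6 * 48 * 1369 / 3
F = 36.654 uN


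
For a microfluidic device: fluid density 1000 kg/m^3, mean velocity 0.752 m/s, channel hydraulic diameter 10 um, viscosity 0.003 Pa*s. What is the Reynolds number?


Step 1: Convert Dh to meters: Dh = 10e-6 m
Step 2: Re = rho * v * Dh / mu
Re = 1000 * 0.752 * 10e-6 / 0.003
Re = 2.507


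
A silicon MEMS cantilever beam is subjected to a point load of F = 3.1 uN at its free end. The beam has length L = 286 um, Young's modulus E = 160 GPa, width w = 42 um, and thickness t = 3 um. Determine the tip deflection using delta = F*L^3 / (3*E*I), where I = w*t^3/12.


Step 1: Calculate the second moment of area.
I = w * t^3 / 12 = 42 * 3^3 / 12 = 94.5 um^4
Step 2: Convert E to consistent units (1 GPa = 1000 uN/um^2).
E = 160 GPa = 160000 uN/um^2
Step 3: Calculate tip deflection.
delta = F * L^3 / (3 * E * I)
delta = 3.1 * 286^3 / (3 * 160000 * 94.5)
delta = 1.5988 um


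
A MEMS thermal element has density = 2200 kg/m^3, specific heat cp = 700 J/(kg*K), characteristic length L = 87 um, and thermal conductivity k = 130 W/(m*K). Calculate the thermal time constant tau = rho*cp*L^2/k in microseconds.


Step 1: Convert L to m: L = 87e-6 m
Step 2: L^2 = (87e-6)^2 = 7.569e-09 m^2
Step 3: tau = 2200 * 700 * 7.569e-09 / 130 = 8.966354e-05 s
Step 4: Convert to microseconds (multiply by 1e6).
tau = 89.664 us


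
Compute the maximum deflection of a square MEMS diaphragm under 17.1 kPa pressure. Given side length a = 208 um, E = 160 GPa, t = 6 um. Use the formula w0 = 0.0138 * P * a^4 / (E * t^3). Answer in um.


Step 1: Convert pressure to compatible units (E is in GPa, so P in GPa).
P = 17.1 kPa = 17.1e-6 GPa
Step 2: Compute numerator: 0.0138 * P * a^4.
a^4 = 208^4 = 1871773696
numerator = 0.0138 * 17.1e-6 * 1871773696 = 4.417e+02
Step 3: Compute denominator: E * t^3 = 160 * 6^3 = 34560
Step 4: w0 = numerator / denominator = 4.417e+02 / 34560 = 0.0128 um


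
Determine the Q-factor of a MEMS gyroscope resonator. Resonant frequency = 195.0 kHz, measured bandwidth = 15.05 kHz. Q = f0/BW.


Step 1: Q = f0 / bandwidth
Step 2: Q = 195.0 / 15.05
Q = 13.0


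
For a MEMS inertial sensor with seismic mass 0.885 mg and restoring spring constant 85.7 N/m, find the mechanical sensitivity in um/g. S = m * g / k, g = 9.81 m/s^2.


Step 1: Convert mass: m = 0.885 mg = 8.85e-07 kg
Step 2: S = m * g / k = 8.85e-07 * 9.81 / 85.7
Step 3: S = 1.01e-07 m/g
Step 4: Convert to um/g: S = 0.101 um/g


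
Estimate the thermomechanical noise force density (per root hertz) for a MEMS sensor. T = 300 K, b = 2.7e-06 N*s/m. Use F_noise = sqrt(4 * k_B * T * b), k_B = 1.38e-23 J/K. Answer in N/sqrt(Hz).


Step 1: Compute 4 * k_B * T * b
= 4 * 1.38e-23 * 300 * 2.7e-06
= 4.4712e-26 N^2/Hz
Step 2: F_noise = sqrt(4.4712e-26)
F_noise = 2.11e-13 N/sqrt(Hz)


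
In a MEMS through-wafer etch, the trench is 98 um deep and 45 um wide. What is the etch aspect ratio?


Step 1: AR = depth / width
Step 2: AR = 98 / 45
AR = 2.2


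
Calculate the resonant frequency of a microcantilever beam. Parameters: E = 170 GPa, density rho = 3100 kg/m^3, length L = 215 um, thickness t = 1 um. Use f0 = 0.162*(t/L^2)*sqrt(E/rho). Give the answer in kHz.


Step 1: Convert units to SI.
t_SI = 1e-6 m, L_SI = 215e-6 m
Step 2: Calculate sqrt(E/rho).
sqrt(170e9 / 3100) = 7405.32 m/s
Step 3: Compute f0.
f0 = 0.162 * 1e-6 / (215e-6)^2 * 7405.32 = 25952.7 Hz = 25.95 kHz


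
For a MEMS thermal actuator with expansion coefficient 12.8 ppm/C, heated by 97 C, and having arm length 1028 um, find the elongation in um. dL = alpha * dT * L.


Step 1: Convert CTE: alpha = 12.8 ppm/C = 12.8e-6 /C
Step 2: dL = 12.8e-6 * 97 * 1028
dL = 1.2764 um


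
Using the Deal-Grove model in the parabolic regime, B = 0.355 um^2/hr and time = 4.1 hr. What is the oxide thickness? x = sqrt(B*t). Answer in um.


Step 1: Compute B*t = 0.355 * 4.1 = 1.4555
Step 2: x = sqrt(1.4555)
x = 1.206 um


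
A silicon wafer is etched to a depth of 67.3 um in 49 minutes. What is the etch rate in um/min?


Step 1: Etch rate = depth / time
Step 2: rate = 67.3 / 49
rate = 1.373 um/min


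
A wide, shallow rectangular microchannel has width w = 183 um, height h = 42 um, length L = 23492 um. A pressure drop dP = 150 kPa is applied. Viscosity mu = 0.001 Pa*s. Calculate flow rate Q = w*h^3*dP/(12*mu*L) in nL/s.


Step 1: Convert all dimensions to SI (meters).
w = 183e-6 m, h = 42e-6 m, L = 23492e-6 m, dP = 150e3 Pa
Step 2: Q = w * h^3 * dP / (12 * mu * L)
Q = 183e-6 * (42e-6)^3 * 150e3 / (12 * 0.001 * 23492e-6) = 7.21421335e-09 m^3/s
Step 3: Convert Q from m^3/s to nL/s (1 m^3 = 1e12 nL, so multiply by 1e12).
Q = 7214.213 nL/s


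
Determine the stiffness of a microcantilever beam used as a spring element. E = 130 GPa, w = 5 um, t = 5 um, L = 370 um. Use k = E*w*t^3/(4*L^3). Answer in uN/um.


Step 1: Convert E to consistent units (1 GPa = 1000 uN/um^2).
E = 130 GPa = 130000 uN/um^2
Step 2: Compute t^3 = 5^3 = 125
Step 3: Compute L^3 = 370^3 = 50653000
Step 4: k = 130000 * 5 * 125 / (4 * 50653000)
k = 0.401 uN/um


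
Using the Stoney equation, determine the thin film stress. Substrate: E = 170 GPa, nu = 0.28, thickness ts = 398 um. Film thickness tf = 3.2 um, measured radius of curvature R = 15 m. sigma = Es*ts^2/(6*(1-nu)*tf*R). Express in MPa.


Step 1: Compute numerator: Es * ts^2 = 170 * 398^2 = 26928680 (GPa*um^2)
Step 2: Compute denominator (R in um): 6*(1-nu)*tf*R = 6*0.72*3.2*15e6 = 207360000.0 (um^2)
Step 3: sigma (GPa) = 26928680 / 207360000.0 = 1.29864e-01 GPa
Step 4: Convert to MPa (x1000): sigma = 129.9 MPa


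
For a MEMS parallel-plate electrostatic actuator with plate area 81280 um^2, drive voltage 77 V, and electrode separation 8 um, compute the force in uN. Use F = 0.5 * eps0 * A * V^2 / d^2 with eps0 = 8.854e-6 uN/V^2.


Step 1: Identify parameters.
eps0 = 8.854e-6 uN/V^2, A = 81280 um^2, V = 77 V, d = 8 um
Step 2: Compute V^2 = 77^2 = 5929
Step 3: Compute d^2 = 8^2 = 64
Step 4: F = 0.5 * 8.854e-6 * 81280 * 5929 / 64
F = 33.335 uN
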